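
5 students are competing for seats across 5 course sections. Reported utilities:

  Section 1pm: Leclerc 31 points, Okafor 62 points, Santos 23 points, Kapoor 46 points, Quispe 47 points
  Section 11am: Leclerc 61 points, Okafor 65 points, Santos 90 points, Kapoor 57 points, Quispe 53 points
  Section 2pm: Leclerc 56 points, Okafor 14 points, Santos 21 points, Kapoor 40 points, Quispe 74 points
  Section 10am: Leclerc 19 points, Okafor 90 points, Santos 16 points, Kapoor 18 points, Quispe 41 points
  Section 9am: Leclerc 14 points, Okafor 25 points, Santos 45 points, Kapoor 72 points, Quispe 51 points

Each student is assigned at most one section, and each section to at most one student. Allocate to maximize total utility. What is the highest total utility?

Maximum total: 357 points

Optimal: Leclerc→Section 1pm (31 points), Okafor→Section 10am (90 points), Santos→Section 11am (90 points), Kapoor→Section 9am (72 points), Quispe→Section 2pm (74 points) — total 31+90+90+72+74 = 357 points.
Row-greedy (each student in turn takes its best remaining section) gives 316 points, worse by 41.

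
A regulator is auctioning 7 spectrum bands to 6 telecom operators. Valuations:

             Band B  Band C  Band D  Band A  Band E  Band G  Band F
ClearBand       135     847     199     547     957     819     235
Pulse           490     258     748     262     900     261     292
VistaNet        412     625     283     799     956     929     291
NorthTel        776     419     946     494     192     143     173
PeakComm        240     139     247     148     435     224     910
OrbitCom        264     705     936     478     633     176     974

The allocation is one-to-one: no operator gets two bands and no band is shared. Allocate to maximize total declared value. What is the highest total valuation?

This is a one-to-one assignment (maximum-weight bipartite matching).
Optimal: ClearBand→Band C ($847M), Pulse→Band E ($900M), VistaNet→Band G ($929M), NorthTel→Band B ($776M), PeakComm→Band F ($910M), OrbitCom→Band D ($936M) — total 847+900+929+776+910+936 = $5298M.
Row-greedy (each operator in turn takes its best remaining band) gives $5025M, worse by 273.
Next-best assignment: ClearBand→Band C, Pulse→Band E, VistaNet→Band A, NorthTel→Band B, PeakComm→Band F, OrbitCom→Band D = $5168M.

Maximum total: $5298M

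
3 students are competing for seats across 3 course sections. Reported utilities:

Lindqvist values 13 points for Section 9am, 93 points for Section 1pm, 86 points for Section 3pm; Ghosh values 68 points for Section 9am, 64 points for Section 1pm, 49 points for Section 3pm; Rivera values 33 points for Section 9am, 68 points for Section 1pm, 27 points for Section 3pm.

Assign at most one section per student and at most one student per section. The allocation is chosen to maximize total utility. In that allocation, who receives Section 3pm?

This is a one-to-one assignment (maximum-weight bipartite matching).
Optimal: Lindqvist→Section 3pm (86 points), Ghosh→Section 9am (68 points), Rivera→Section 1pm (68 points) — total 86+68+68 = 222 points.
Swapping Ghosh↔Rivera (Ghosh→Section 1pm 64 points, Rivera→Section 9am 33 points) loses 39.
No other one-to-one assignment exceeds 222 points.
Lindqvist's own top section is Section 1pm (93 points), but forcing Lindqvist→Section 1pm and reassigning the rest optimally gives only 188 points — worse by 34.

Lindqvist receives Section 3pm.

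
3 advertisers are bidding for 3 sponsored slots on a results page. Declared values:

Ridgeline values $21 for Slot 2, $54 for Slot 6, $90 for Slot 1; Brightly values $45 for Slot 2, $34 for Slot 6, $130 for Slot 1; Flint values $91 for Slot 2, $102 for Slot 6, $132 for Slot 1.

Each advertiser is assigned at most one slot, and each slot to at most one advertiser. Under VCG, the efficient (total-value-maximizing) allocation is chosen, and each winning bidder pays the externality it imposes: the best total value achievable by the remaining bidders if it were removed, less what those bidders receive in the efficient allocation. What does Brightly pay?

Brightly pays $47.

Efficient allocation: Ridgeline→Slot 6 ($54), Brightly→Slot 1 ($130), Flint→Slot 2 ($91); total welfare W = $275.
Brightly receives Slot 1 at value $130, so the others get W − 130 = $145.
Without Brightly: best allocation of the remaining 2 bidders over all 3 slots is Ridgeline→Slot 1 ($90), Flint→Slot 6 ($102), total $192.
VCG payment = (others' best without Brightly) − (others' welfare with Brightly) = 192 − 145 = $47.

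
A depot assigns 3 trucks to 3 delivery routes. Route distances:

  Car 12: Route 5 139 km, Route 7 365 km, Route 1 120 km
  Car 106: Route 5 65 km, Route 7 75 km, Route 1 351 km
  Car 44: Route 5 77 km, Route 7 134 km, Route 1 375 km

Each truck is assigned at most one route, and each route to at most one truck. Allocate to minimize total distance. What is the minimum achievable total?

Min total: 272 km

This is the linear assignment problem.
Optimal: Car 12→Route 1 (120 km), Car 106→Route 7 (75 km), Car 44→Route 5 (77 km) — total 120+75+77 = 272 km.
Row-greedy (each truck in turn takes its cheapest remaining route) gives 319 km, worse by 47.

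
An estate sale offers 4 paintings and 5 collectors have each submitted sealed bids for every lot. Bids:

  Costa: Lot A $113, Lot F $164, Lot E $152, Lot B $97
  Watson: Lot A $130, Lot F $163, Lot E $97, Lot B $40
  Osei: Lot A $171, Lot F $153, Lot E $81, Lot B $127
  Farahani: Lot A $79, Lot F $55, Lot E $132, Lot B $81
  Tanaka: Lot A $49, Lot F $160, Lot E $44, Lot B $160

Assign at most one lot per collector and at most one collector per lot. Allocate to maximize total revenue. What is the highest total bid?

Maximum total: $646

Optimal: Osei→Lot A ($171), Watson→Lot F ($163), Costa→Lot E ($152), Tanaka→Lot B ($160) — total 171+163+152+160 = $646.
Column-greedy (each lot in turn goes to its best remaining collector) gives $627, worse by 19.
No other one-to-one assignment exceeds $646.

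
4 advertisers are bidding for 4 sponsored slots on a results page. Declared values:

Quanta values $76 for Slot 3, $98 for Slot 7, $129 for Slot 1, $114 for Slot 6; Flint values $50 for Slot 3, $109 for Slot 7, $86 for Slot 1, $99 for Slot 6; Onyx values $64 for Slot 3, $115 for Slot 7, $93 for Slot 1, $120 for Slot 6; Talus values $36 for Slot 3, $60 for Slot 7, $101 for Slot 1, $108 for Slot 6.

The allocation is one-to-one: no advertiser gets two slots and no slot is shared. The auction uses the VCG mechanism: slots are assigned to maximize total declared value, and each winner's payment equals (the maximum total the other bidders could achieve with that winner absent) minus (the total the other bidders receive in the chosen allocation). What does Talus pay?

Efficient allocation: Quanta→Slot 1 ($129), Flint→Slot 7 ($109), Onyx→Slot 3 ($64), Talus→Slot 6 ($108); total welfare W = $410.
Talus receives Slot 6 at value $108, so the others get W − 108 = $302.
Without Talus: best allocation of the remaining 3 bidders over all 4 slots is Quanta→Slot 1 ($129), Flint→Slot 7 ($109), Onyx→Slot 6 ($120), total $358.
VCG payment = (others' best without Talus) − (others' welfare with Talus) = 358 − 302 = $56.

Talus pays $56.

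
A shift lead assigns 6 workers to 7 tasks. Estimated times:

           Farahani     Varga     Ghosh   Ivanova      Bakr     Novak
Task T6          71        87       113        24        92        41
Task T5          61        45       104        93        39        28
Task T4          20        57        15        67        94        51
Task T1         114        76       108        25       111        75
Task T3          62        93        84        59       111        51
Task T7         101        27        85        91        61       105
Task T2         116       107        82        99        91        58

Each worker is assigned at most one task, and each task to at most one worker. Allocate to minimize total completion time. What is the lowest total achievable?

Minimum total: 209 min

Treat this as an assignment problem: match each worker to one task.
Optimal: Farahani→Task T3 (62 min), Varga→Task T7 (27 min), Ghosh→Task T4 (15 min), Ivanova→Task T1 (25 min), Bakr→Task T5 (39 min), Novak→Task T6 (41 min) — total 62+27+15+25+39+41 = 209 min.
Row-greedy (each worker in turn takes its cheapest remaining task) gives 243 min, worse by 34.
No other one-to-one assignment undercuts 209 min.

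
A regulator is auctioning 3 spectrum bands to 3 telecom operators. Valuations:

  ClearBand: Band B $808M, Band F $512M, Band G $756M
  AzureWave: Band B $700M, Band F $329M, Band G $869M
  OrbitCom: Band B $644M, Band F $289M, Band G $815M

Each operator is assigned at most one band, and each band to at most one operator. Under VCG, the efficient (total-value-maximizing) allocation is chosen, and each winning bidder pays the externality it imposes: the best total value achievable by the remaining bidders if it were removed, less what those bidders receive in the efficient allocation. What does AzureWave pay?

Efficient allocation: ClearBand→Band F ($512M), AzureWave→Band B ($700M), OrbitCom→Band G ($815M); total welfare W = $2027M.
AzureWave receives Band B at value $700M, so the others get W − 700 = $1327M.
Without AzureWave: best allocation of the remaining 2 bidders over all 3 bands is ClearBand→Band B ($808M), OrbitCom→Band G ($815M), total $1623M.
VCG payment = (others' best without AzureWave) − (others' welfare with AzureWave) = 1623 − 1327 = $296M.

AzureWave pays $296M.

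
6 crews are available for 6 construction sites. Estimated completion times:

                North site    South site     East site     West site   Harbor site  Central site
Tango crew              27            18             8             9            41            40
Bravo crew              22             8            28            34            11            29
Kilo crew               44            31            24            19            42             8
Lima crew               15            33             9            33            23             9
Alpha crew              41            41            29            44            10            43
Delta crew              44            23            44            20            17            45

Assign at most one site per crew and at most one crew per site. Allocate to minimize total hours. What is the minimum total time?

Min total: 69 hours

Optimal: Tango crew→East site (8 hours), Bravo crew→South site (8 hours), Kilo crew→Central site (8 hours), Lima crew→North site (15 hours), Alpha crew→Harbor site (10 hours), Delta crew→West site (20 hours) — total 8+8+8+15+10+20 = 69 hours.
Column-greedy (each site in turn goes to its cheapest remaining crew) gives 105 hours, worse by 36.
Next-best assignment: Tango crew→West site, Bravo crew→North site, Kilo crew→Central site, Lima crew→East site, Alpha crew→Harbor site, Delta crew→South site = 81 hours.
No other one-to-one assignment undercuts 69 hours.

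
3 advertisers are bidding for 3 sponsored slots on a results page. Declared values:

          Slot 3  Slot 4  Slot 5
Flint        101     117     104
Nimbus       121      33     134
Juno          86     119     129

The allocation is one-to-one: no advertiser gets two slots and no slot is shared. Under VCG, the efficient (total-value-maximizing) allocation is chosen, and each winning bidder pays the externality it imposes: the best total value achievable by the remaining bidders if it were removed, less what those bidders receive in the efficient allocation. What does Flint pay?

Flint pays $3.

Efficient allocation: Flint→Slot 4 ($117), Nimbus→Slot 3 ($121), Juno→Slot 5 ($129); total welfare W = $367.
Flint receives Slot 4 at value $117, so the others get W − 117 = $250.
Without Flint: best allocation of the remaining 2 bidders over all 3 slots is Nimbus→Slot 5 ($134), Juno→Slot 4 ($119), total $253.
VCG payment = (others' best without Flint) − (others' welfare with Flint) = 253 − 250 = $3.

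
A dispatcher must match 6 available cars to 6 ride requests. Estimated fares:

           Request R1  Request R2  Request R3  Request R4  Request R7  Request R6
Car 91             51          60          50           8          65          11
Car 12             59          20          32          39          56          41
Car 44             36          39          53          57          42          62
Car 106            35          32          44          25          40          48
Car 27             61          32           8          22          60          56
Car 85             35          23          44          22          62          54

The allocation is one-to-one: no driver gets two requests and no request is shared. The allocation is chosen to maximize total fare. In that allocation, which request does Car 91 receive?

Car 91 receives Request R2.

This is the linear assignment problem.
Optimal: Car 91→Request R2 ($60), Car 12→Request R1 ($59), Car 44→Request R4 ($57), Car 106→Request R3 ($44), Car 27→Request R6 ($56), Car 85→Request R7 ($62) — total 60+59+57+44+56+62 = $338.
Max-entry greedy (repeatedly take the single best remaining cell) gives $294, worse by 44.
Car 91's own top request is Request R7 ($65), but forcing Car 91→Request R7 and reassigning the rest optimally gives only $313 — worse by 25.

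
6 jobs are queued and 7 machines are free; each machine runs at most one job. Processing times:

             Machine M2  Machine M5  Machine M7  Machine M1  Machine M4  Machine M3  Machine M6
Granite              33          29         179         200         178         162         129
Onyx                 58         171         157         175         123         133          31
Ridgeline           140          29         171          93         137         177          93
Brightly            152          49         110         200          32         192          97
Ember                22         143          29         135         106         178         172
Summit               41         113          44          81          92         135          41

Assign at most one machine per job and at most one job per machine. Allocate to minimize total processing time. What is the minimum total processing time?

Optimal: Granite→Machine M2 (33 min), Onyx→Machine M6 (31 min), Ridgeline→Machine M5 (29 min), Brightly→Machine M4 (32 min), Ember→Machine M7 (29 min), Summit→Machine M1 (81 min) — total 33+31+29+32+29+81 = 235 min.
Column-greedy (each machine in turn goes to its cheapest remaining job) gives 353 min, worse by 118.

Minimum total: 235 min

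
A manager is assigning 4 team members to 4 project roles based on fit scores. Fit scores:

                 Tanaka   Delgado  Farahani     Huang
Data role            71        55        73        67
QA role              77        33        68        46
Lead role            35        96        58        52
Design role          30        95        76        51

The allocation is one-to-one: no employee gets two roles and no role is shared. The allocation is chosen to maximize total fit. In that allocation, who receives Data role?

Huang receives Data role.

Treat this as an assignment problem: match each employee to one role.
Optimal: Tanaka→QA role (77 pts), Delgado→Lead role (96 pts), Farahani→Design role (76 pts), Huang→Data role (67 pts) — total 77+96+76+67 = 316 pts.
Column-greedy (each role in turn goes to its best remaining employee) gives 297 pts, worse by 19.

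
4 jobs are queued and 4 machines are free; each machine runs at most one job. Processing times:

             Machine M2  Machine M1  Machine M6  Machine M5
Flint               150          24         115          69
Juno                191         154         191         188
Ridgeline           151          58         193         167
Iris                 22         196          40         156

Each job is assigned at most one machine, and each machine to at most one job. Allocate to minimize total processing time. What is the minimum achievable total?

Min total: 340 min

Optimal: Flint→Machine M5 (69 min), Juno→Machine M6 (191 min), Ridgeline→Machine M1 (58 min), Iris→Machine M2 (22 min) — total 69+191+58+22 = 340 min.
Min-entry greedy (repeatedly take the single cheapest remaining cell) gives 404 min, worse by 64.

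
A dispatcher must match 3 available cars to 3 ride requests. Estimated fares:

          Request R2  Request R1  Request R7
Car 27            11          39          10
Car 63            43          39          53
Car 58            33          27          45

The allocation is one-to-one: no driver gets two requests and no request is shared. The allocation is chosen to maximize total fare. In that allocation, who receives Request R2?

Treat this as an assignment problem: match each driver to one request.
Optimal: Car 27→Request R1 ($39), Car 63→Request R2 ($43), Car 58→Request R7 ($45) — total 39+43+45 = $127.
Row-greedy (each driver in turn takes its best remaining request) gives $125, worse by 2.
Checked against all permutations: $127 is optimal.
Car 63's own top request is Request R7 ($53), but forcing Car 63→Request R7 and reassigning the rest optimally gives only $125 — worse by 2.

Car 63 receives Request R2.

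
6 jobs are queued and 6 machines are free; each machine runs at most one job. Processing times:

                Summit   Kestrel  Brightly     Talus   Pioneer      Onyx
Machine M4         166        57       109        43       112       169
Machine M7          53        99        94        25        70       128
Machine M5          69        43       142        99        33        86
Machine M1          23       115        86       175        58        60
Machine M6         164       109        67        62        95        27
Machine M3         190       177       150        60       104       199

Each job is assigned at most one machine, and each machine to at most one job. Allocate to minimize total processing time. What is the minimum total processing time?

Min total: 294 min

Optimal: Summit→Machine M1 (23 min), Kestrel→Machine M4 (57 min), Brightly→Machine M7 (94 min), Talus→Machine M3 (60 min), Pioneer→Machine M5 (33 min), Onyx→Machine M6 (27 min) — total 23+57+94+60+33+27 = 294 min.
Min-entry greedy (repeatedly take the single cheapest remaining cell) gives 315 min, worse by 21.
Next-best assignment: Summit→Machine M1, Kestrel→Machine M4, Brightly→Machine M3, Talus→Machine M7, Pioneer→Machine M5, Onyx→Machine M6 = 315 min.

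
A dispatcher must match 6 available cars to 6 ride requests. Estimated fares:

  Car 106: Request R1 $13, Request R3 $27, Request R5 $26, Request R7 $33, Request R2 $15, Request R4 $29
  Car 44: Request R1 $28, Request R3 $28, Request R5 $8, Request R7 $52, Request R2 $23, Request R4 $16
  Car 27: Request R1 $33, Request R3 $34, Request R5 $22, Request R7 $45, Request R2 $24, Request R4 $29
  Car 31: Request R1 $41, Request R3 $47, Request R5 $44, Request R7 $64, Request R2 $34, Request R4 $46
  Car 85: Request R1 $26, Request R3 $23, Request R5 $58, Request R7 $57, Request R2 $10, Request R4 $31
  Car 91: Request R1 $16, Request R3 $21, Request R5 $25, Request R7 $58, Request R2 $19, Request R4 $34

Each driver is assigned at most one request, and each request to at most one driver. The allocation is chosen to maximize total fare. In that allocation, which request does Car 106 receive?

Car 106 receives Request R4.

This is the linear assignment problem.
Optimal: Car 106→Request R4 ($29), Car 44→Request R2 ($23), Car 27→Request R1 ($33), Car 31→Request R3 ($47), Car 85→Request R5 ($58), Car 91→Request R7 ($58) — total 29+23+33+47+58+58 = $248.
Max-entry greedy (repeatedly take the single best remaining cell) gives $233, worse by 15.
Next-best assignment: Car 106→Request R3, Car 44→Request R2, Car 27→Request R1, Car 31→Request R4, Car 85→Request R5, Car 91→Request R7 = $245.
Car 106's own top request is Request R7 ($33), but forcing Car 106→Request R7 and reassigning the rest optimally gives only $228 — worse by 20.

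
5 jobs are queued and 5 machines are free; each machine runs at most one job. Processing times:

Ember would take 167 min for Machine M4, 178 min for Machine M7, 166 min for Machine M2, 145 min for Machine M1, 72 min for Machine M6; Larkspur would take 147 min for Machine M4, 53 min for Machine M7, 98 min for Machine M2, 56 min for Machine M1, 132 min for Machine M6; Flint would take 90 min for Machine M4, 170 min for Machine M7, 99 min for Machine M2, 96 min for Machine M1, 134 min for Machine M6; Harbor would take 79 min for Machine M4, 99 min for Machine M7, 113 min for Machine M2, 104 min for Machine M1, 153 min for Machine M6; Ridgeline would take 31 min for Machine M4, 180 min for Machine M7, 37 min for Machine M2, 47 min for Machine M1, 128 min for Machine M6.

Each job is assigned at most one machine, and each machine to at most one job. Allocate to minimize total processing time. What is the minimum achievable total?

Min total: 337 min

Treat this as an assignment problem: match each job to one machine.
Optimal: Ember→Machine M6 (72 min), Larkspur→Machine M7 (53 min), Flint→Machine M1 (96 min), Harbor→Machine M4 (79 min), Ridgeline→Machine M2 (37 min) — total 72+53+96+79+37 = 337 min.
Min-entry greedy (repeatedly take the single cheapest remaining cell) gives 365 min, worse by 28.
Swapping Ember↔Larkspur (Ember→Machine M7 178 min, Larkspur→Machine M6 132 min) adds 185.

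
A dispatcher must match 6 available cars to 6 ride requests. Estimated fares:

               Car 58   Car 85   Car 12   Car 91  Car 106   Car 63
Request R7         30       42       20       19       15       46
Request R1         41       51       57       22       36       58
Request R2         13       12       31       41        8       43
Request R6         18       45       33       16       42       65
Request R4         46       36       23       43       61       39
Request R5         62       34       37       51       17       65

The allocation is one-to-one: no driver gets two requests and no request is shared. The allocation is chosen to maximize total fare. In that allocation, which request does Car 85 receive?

Car 85 receives Request R7.

Optimal: Car 58→Request R5 ($62), Car 85→Request R7 ($42), Car 12→Request R1 ($57), Car 91→Request R2 ($41), Car 106→Request R4 ($61), Car 63→Request R6 ($65) — total 62+42+57+41+61+65 = $328.
Column-greedy (each request in turn goes to its best remaining driver) gives $312, worse by 16.
No other one-to-one assignment exceeds $328.
Car 85's own top request is Request R1 ($51), but forcing Car 85→Request R1 and reassigning the rest optimally gives only $300 — worse by 28.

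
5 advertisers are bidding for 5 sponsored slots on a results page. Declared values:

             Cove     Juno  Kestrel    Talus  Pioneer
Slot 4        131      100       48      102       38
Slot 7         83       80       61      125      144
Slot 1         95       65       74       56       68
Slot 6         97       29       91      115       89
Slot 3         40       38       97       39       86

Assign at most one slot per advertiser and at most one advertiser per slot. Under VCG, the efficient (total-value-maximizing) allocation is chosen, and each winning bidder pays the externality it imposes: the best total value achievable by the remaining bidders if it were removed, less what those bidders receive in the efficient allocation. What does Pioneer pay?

Efficient allocation: Cove→Slot 4 ($131), Juno→Slot 1 ($65), Kestrel→Slot 3 ($97), Talus→Slot 6 ($115), Pioneer→Slot 7 ($144); total welfare W = $552.
Pioneer receives Slot 7 at value $144, so the others get W − 144 = $408.
Without Pioneer: best allocation of the remaining 4 bidders over all 5 slots is Cove→Slot 4 ($131), Juno→Slot 7 ($80), Kestrel→Slot 3 ($97), Talus→Slot 6 ($115), total $423.
VCG payment = (others' best without Pioneer) − (others' welfare with Pioneer) = 423 − 408 = $15.

Pioneer pays $15.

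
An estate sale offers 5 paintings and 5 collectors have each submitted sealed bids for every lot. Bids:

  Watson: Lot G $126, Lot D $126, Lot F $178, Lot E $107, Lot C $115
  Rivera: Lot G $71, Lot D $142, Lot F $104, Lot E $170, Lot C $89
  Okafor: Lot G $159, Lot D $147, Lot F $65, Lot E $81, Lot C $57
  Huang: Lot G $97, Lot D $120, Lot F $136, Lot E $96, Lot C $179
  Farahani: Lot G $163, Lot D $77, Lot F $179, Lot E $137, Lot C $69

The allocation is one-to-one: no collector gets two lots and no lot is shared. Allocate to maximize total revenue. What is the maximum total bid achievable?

Maximum total: $837

Optimal: Watson→Lot F ($178), Rivera→Lot E ($170), Okafor→Lot D ($147), Huang→Lot C ($179), Farahani→Lot G ($163) — total 178+170+147+179+163 = $837.
Row-greedy (each collector in turn takes its best remaining lot) gives $763, worse by 74.
Swapping Okafor↔Rivera (Okafor→Lot E $81, Rivera→Lot D $142) loses 94.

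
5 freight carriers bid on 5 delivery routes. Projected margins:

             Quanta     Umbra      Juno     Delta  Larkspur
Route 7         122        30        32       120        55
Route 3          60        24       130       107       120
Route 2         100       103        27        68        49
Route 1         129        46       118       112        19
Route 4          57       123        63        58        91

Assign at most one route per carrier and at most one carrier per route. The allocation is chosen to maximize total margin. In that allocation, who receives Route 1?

Juno receives Route 1.

Optimal: Quanta→Route 2 ($100k), Umbra→Route 4 ($123k), Juno→Route 1 ($118k), Delta→Route 7 ($120k), Larkspur→Route 3 ($120k) — total 100+123+118+120+120 = $581k.
Row-greedy (each carrier in turn takes its best remaining route) gives $551k, worse by 30.
Next-best assignment: Quanta→Route 1, Umbra→Route 2, Juno→Route 3, Delta→Route 7, Larkspur→Route 4 = $573k.
Checked against all permutations: $581k is optimal.
Juno's own top route is Route 3 ($130k), but forcing Juno→Route 3 and reassigning the rest optimally gives only $573k — worse by 8.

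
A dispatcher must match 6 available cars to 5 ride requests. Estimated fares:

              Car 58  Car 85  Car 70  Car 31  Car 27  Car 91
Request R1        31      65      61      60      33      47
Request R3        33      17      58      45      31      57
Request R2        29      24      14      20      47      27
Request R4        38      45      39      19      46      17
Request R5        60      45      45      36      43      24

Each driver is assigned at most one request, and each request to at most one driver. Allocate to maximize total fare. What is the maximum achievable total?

Optimal: Car 70→Request R1 ($61), Car 91→Request R3 ($57), Car 27→Request R2 ($47), Car 85→Request R4 ($45), Car 58→Request R5 ($60) — total 61+57+47+45+60 = $270.
Max-entry greedy (repeatedly take the single best remaining cell) gives $249, worse by 21.

Maximum total: $270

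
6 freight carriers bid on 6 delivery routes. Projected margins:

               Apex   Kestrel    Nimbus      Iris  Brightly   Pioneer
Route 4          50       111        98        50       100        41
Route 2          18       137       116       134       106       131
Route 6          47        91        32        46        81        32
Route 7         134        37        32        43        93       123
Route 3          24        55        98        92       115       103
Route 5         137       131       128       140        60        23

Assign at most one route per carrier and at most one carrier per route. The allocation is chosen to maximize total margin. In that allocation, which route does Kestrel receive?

Kestrel receives Route 6.

Optimal: Apex→Route 7 ($134k), Kestrel→Route 6 ($91k), Nimbus→Route 4 ($98k), Iris→Route 5 ($140k), Brightly→Route 3 ($115k), Pioneer→Route 2 ($131k) — total 134+91+98+140+115+131 = $709k.
Row-greedy (each carrier in turn takes its best remaining route) gives $589k, worse by 120.
Next-best assignment: Apex→Route 5, Kestrel→Route 6, Nimbus→Route 4, Iris→Route 2, Brightly→Route 3, Pioneer→Route 7 = $698k.
No other one-to-one assignment exceeds $709k.
Kestrel's own top route is Route 2 ($137k), but forcing Kestrel→Route 2 and reassigning the rest optimally gives only $693k — worse by 16.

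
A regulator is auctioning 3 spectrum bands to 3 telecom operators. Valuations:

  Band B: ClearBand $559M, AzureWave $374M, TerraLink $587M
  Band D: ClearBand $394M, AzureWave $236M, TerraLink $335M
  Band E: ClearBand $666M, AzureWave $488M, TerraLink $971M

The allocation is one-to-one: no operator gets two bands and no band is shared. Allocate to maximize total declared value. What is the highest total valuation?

Maximum total: $1766M

Optimal: ClearBand→Band B ($559M), AzureWave→Band D ($236M), TerraLink→Band E ($971M) — total 559+236+971 = $1766M.
Column-greedy (each band in turn goes to its best remaining operator) gives $1469M, worse by 297.
Next-best assignment: ClearBand→Band D, AzureWave→Band B, TerraLink→Band E = $1739M.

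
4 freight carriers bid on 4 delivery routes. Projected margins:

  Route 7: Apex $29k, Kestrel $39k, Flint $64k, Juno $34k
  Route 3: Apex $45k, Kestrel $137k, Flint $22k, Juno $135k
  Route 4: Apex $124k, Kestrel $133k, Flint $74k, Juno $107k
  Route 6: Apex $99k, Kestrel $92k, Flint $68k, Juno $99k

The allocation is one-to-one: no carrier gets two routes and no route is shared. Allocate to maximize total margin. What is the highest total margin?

Maximum total: $431k

This is the linear assignment problem.
Optimal: Apex→Route 6 ($99k), Kestrel→Route 4 ($133k), Flint→Route 7 ($64k), Juno→Route 3 ($135k) — total 99+133+64+135 = $431k.
Max-entry greedy (repeatedly take the single best remaining cell) gives $424k, worse by 7.
Next-best assignment: Apex→Route 4, Kestrel→Route 3, Flint→Route 7, Juno→Route 6 = $424k.
No other one-to-one assignment exceeds $431k.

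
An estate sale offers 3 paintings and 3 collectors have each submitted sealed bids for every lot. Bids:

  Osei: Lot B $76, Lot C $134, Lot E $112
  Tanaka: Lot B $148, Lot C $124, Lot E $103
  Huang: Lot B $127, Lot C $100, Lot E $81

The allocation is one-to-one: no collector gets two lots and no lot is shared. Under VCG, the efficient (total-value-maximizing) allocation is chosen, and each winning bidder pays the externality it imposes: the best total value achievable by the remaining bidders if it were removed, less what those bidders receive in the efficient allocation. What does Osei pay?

Osei pays $21.

Efficient allocation: Osei→Lot C ($134), Tanaka→Lot E ($103), Huang→Lot B ($127); total welfare W = $364.
Osei receives Lot C at value $134, so the others get W − 134 = $230.
Without Osei: best allocation of the remaining 2 bidders over all 3 lots is Tanaka→Lot C ($124), Huang→Lot B ($127), total $251.
VCG payment = (others' best without Osei) − (others' welfare with Osei) = 251 − 230 = $21.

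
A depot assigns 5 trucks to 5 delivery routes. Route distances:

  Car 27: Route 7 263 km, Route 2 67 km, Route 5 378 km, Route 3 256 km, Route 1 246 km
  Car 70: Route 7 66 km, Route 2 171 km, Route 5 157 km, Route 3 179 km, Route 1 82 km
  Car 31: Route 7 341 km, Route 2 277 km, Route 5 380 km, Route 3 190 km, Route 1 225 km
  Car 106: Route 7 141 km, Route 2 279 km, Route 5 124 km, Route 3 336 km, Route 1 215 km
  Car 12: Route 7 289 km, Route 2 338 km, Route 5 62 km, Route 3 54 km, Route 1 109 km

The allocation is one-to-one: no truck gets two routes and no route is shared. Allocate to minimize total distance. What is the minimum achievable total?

Optimal: Car 27→Route 2 (67 km), Car 70→Route 7 (66 km), Car 31→Route 1 (225 km), Car 106→Route 5 (124 km), Car 12→Route 3 (54 km) — total 67+66+225+124+54 = 536 km.
Column-greedy (each route in turn goes to its cheapest remaining truck) gives 600 km, worse by 64.
Next-best assignment: Car 27→Route 2, Car 70→Route 1, Car 31→Route 3, Car 106→Route 7, Car 12→Route 5 = 542 km.
No other one-to-one assignment undercuts 536 km.

Minimum total: 536 km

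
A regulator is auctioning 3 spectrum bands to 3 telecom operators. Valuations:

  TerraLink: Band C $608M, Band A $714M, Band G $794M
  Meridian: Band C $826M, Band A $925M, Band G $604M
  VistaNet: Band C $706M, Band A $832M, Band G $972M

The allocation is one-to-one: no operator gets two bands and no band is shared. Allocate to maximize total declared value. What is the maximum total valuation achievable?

Optimal: TerraLink→Band A ($714M), Meridian→Band C ($826M), VistaNet→Band G ($972M) — total 714+826+972 = $2512M.
Column-greedy (each band in turn goes to its best remaining operator) gives $2452M, worse by 60.
Next-best assignment: TerraLink→Band C, Meridian→Band A, VistaNet→Band G = $2505M.
Swapping VistaNet↔TerraLink (VistaNet→Band A $832M, TerraLink→Band G $794M) loses 60.

Max total: $2512M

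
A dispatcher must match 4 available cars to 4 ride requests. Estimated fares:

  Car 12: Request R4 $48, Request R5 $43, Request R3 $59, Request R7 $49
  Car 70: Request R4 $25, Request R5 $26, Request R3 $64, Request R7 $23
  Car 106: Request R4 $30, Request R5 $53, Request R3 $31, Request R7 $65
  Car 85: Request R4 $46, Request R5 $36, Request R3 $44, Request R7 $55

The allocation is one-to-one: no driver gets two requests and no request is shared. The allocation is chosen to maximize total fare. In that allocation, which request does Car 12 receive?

Optimal: Car 12→Request R4 ($48), Car 70→Request R3 ($64), Car 106→Request R5 ($53), Car 85→Request R7 ($55) — total 48+64+53+55 = $220.
Swapping Car 106↔Car 12 (Car 106→Request R4 $30, Car 12→Request R5 $43) loses 28.
No other one-to-one assignment exceeds $220.
Car 12's own top request is Request R3 ($59), but forcing Car 12→Request R3 and reassigning the rest optimally gives only $196 — worse by 24.

Car 12 receives Request R4.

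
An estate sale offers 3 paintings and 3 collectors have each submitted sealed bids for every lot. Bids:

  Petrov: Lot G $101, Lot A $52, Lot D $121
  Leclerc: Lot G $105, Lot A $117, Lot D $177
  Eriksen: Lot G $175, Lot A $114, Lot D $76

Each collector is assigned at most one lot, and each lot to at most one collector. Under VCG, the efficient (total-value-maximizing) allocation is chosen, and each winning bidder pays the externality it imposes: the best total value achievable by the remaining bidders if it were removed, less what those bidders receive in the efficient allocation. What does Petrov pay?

Petrov pays $60.

Efficient allocation: Petrov→Lot D ($121), Leclerc→Lot A ($117), Eriksen→Lot G ($175); total welfare W = $413.
Petrov receives Lot D at value $121, so the others get W − 121 = $292.
Without Petrov: best allocation of the remaining 2 bidders over all 3 lots is Leclerc→Lot D ($177), Eriksen→Lot G ($175), total $352.
VCG payment = (others' best without Petrov) − (others' welfare with Petrov) = 352 − 292 = $60.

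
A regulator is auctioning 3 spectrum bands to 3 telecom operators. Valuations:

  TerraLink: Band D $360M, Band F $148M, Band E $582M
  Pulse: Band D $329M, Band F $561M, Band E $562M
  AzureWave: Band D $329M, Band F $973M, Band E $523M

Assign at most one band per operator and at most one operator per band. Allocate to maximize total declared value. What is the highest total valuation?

Optimal: TerraLink→Band D ($360M), Pulse→Band E ($562M), AzureWave→Band F ($973M) — total 360+562+973 = $1895M.
Row-greedy (each operator in turn takes its best remaining band) gives $1472M, worse by 423.
Swapping AzureWave↔TerraLink (AzureWave→Band D $329M, TerraLink→Band F $148M) loses 856.
No other one-to-one assignment exceeds $1895M.

Maximum total: $1895M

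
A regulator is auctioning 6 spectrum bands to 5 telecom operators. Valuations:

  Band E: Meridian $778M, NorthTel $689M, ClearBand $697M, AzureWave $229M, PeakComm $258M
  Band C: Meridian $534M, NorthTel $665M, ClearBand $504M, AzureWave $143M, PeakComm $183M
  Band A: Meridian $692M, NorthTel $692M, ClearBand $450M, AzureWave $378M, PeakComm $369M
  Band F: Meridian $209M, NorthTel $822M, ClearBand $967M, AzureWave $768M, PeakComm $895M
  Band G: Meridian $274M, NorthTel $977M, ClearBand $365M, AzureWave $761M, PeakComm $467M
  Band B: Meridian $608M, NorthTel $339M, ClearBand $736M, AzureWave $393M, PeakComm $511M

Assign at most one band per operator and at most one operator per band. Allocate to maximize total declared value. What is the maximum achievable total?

Optimal: Meridian→Band E ($778M), NorthTel→Band A ($692M), ClearBand→Band B ($736M), AzureWave→Band G ($761M), PeakComm→Band F ($895M) — total 778+692+736+761+895 = $3862M.
Max-entry greedy (repeatedly take the single best remaining cell) gives $3611M, worse by 251.
Next-best assignment: Meridian→Band E, NorthTel→Band C, ClearBand→Band B, AzureWave→Band G, PeakComm→Band F = $3835M.
Checked against all permutations: $3862M is optimal.

Max total: $3862M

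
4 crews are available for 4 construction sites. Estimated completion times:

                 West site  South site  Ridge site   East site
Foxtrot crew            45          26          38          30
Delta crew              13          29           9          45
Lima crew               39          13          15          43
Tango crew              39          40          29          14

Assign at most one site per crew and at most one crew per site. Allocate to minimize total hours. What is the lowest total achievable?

Minimum total: 68 hours

Optimal: Foxtrot crew→South site (26 hours), Delta crew→West site (13 hours), Lima crew→Ridge site (15 hours), Tango crew→East site (14 hours) — total 26+13+15+14 = 68 hours.
Row-greedy (each crew in turn takes its cheapest remaining site) gives 88 hours, worse by 20.
Next-best assignment: Foxtrot crew→Ridge site, Delta crew→West site, Lima crew→South site, Tango crew→East site = 78 hours.
Checked against all permutations: 68 hours is optimal.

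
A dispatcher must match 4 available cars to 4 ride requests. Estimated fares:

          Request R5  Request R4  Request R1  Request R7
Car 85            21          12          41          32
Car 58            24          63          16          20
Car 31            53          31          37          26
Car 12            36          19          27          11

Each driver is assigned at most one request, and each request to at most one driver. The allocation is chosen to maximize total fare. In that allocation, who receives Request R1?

Optimal: Car 85→Request R7 ($32), Car 58→Request R4 ($63), Car 31→Request R5 ($53), Car 12→Request R1 ($27) — total 32+63+53+27 = $175.
Max-entry greedy (repeatedly take the single best remaining cell) gives $168, worse by 7.
No other one-to-one assignment exceeds $175.
Car 12's own top request is Request R5 ($36), but forcing Car 12→Request R5 and reassigning the rest optimally gives only $168 — worse by 7.

Car 12 receives Request R1.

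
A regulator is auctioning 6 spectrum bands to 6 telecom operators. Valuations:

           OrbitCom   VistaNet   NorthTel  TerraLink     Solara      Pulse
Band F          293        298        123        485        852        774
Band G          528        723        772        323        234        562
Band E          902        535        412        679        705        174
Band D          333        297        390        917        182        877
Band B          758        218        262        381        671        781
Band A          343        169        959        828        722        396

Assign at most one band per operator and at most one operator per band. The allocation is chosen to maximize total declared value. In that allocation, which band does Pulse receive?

Optimal: OrbitCom→Band E ($902M), VistaNet→Band G ($723M), NorthTel→Band A ($959M), TerraLink→Band D ($917M), Solara→Band F ($852M), Pulse→Band B ($781M) — total 902+723+959+917+852+781 = $5134M.
Column-greedy (each band in turn goes to its best remaining operator) gives $4393M, worse by 741.
Next-best assignment: OrbitCom→Band E, VistaNet→Band G, NorthTel→Band A, TerraLink→Band D, Solara→Band B, Pulse→Band F = $4946M.
No other one-to-one assignment exceeds $5134M.
Pulse's own top band is Band D ($877M), but forcing Pulse→Band D and reassigning the rest optimally gives only $4848M — worse by 286.

Pulse receives Band B.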